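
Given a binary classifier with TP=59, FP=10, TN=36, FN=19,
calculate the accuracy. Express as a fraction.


Accuracy = (TP + TN) / (TP + TN + FP + FN) = (59 + 36) / 124 = 95/124.

95/124


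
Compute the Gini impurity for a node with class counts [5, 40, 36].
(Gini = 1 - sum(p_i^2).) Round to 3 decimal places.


Total = 81. Proportions: 5/81, 40/81, 36/81. sum(p_i^2) = 0.4452. Gini = 1 - 0.4452 = 0.5548, which rounds to 0.555.

0.555


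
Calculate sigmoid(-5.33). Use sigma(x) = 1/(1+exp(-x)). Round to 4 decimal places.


sigma(-5.33) = 1/(1+e^(5.33)) = 1/(1+206.437974) = 1/207.437974 = 0.0048.

0.0048


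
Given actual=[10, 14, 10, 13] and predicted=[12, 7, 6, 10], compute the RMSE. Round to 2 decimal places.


MSE = 19.5000. RMSE = sqrt(19.5000) = 4.42.

4.42


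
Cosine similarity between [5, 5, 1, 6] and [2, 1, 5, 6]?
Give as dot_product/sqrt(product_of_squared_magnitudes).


dot = 56. |a|^2 = 87, |b|^2 = 66. cos = 56/sqrt(5742).

56/sqrt(5742)


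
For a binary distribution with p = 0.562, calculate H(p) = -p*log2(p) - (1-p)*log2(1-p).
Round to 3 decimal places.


H = -0.562*log2(0.562) - 0.438*log2(0.438) = 0.989.

0.989


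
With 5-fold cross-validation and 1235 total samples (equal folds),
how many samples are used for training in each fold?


Each validation fold has 1235/5 = 247 samples. Training set = 1235 - 247 = 988.

988


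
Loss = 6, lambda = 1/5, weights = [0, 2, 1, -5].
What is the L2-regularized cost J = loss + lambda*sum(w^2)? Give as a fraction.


L2 sq norm = sum(w^2) = 30. J = 6 + 1/5 * 30 = 12.

12


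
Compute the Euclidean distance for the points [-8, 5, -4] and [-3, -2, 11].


d = sqrt(sum of squared differences). (-8--3)^2=25, (5--2)^2=49, (-4-11)^2=225. Sum = 299.

sqrt(299)


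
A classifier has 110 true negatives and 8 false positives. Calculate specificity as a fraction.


Specificity = TN / (TN + FP) = 110 / 118 = 55/59.

55/59


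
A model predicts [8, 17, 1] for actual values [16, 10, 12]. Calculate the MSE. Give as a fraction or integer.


MSE = (1/3) * ((16-8)^2=64 + (10-17)^2=49 + (12-1)^2=121). Sum = 234. MSE = 78.

78


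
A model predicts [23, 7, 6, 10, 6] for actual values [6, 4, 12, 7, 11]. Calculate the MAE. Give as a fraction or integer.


MAE = (1/5) * (|6-23|=17 + |4-7|=3 + |12-6|=6 + |7-10|=3 + |11-6|=5). Sum = 34. MAE = 34/5.

34/5


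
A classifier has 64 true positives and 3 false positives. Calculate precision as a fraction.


Precision = TP / (TP + FP) = 64 / 67 = 64/67.

64/67


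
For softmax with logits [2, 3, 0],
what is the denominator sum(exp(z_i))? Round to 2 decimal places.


Denom = e^2=7.3891 + e^3=20.0855 + e^0=1.0000. Sum = 28.4746, which rounds to 28.47.

28.47


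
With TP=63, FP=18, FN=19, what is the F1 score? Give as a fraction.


Precision = 63/81 = 7/9. Recall = 63/82 = 63/82. F1 = 2*P*R/(P+R) = 126/163.

126/163


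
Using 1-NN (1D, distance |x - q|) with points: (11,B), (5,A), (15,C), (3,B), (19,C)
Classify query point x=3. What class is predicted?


Distances: |11-3|=8, |5-3|=2, |15-3|=12, |3-3|=0, |19-3|=16. 1 nearest: (3,B). Counts: {'B': 1}. Majority class: B.

B


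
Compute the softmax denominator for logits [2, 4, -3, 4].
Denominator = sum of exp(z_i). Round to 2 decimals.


Denom = e^2=7.3891 + e^4=54.5982 + e^-3=0.0498 + e^4=54.5982. Sum = 116.6353, which rounds to 116.64.

116.64


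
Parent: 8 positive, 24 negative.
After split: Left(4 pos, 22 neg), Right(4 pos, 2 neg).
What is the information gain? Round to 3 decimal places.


H(parent) = 0.8113. H(left) = 0.6194, H(right) = 0.9183. Weighted = (26/32)*0.6194 + (6/32)*0.9183 = 0.6754. IG = 0.8113 - 0.6754 = 0.1359, which rounds to 0.136.

0.136


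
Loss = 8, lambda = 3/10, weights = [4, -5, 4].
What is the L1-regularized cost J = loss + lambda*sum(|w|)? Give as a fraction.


L1 norm = sum(|w|) = 13. J = 8 + 3/10 * 13 = 119/10.

119/10


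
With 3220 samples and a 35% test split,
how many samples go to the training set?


Test set = 3220 * 35% = 1127. Training set = 3220 - 1127 = 2093.

2093


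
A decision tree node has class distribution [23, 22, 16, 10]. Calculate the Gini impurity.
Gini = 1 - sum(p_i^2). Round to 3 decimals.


Total = 71. Proportions: 23/71, 22/71, 16/71, 10/71. sum(p_i^2) = 0.2716. Gini = 1 - 0.2716 = 0.7284, which rounds to 0.728.

0.728


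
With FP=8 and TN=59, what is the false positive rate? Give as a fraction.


FPR = FP / (FP + TN) = 8 / 67 = 8/67.

8/67


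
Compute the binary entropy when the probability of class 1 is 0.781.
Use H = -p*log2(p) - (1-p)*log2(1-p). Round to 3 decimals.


H = -0.781*log2(0.781) - 0.219*log2(0.219) = 0.758.

0.758


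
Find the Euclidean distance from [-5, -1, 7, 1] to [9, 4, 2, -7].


d = sqrt(sum of squared differences). (-5-9)^2=196, (-1-4)^2=25, (7-2)^2=25, (1--7)^2=64. Sum = 310.

sqrt(310)


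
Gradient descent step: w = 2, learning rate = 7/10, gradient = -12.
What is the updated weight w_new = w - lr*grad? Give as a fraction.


w_new = 2 - 7/10 * -12 = 2 - -42/5 = 52/5.

52/5


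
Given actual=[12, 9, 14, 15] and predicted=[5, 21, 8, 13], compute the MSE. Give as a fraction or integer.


MSE = (1/4) * ((12-5)^2=49 + (9-21)^2=144 + (14-8)^2=36 + (15-13)^2=4). Sum = 233. MSE = 233/4.

233/4


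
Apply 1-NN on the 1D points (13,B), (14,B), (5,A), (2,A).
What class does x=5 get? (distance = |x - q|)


Distances: |13-5|=8, |14-5|=9, |5-5|=0, |2-5|=3. 1 nearest: (5,A). Counts: {'A': 1}. Majority class: A.

A


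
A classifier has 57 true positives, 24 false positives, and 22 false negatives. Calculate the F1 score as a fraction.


Precision = 57/81 = 19/27. Recall = 57/79 = 57/79. F1 = 2*P*R/(P+R) = 57/80.

57/80


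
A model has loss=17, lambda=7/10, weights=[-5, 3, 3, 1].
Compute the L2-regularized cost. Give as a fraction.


L2 sq norm = sum(w^2) = 44. J = 17 + 7/10 * 44 = 239/5.

239/5


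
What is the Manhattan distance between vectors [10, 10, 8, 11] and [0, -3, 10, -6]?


d = sum of absolute differences: |10-0|=10 + |10--3|=13 + |8-10|=2 + |11--6|=17 = 42.

42


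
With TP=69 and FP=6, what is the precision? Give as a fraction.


Precision = TP / (TP + FP) = 69 / 75 = 23/25.

23/25


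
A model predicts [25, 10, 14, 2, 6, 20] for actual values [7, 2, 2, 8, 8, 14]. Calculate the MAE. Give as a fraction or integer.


MAE = (1/6) * (|7-25|=18 + |2-10|=8 + |2-14|=12 + |8-2|=6 + |8-6|=2 + |14-20|=6). Sum = 52. MAE = 26/3.

26/3


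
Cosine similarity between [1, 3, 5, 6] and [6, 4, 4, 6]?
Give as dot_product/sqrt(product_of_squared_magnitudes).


dot = 74. |a|^2 = 71, |b|^2 = 104. cos = 74/sqrt(7384).

74/sqrt(7384)


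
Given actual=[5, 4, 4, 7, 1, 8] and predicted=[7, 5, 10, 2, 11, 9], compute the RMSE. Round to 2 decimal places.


MSE = 27.8333. RMSE = sqrt(27.8333) = 5.28.

5.28


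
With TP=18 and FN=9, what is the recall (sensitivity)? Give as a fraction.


Recall = TP / (TP + FN) = 18 / 27 = 2/3.

2/3


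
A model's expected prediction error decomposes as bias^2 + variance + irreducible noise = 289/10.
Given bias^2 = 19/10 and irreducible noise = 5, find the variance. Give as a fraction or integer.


Total error = bias^2 + variance + irreducible noise. So variance = 289/10 - 19/10 - 5 = 22.

22


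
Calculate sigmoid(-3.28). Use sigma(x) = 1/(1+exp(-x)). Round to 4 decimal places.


sigma(-3.28) = 1/(1+e^(3.28)) = 1/(1+26.575773) = 1/27.575773 = 0.0363.

0.0363


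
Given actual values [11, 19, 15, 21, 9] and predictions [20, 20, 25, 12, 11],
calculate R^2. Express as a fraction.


Mean(y) = 15. SS_res = 267. SS_tot = 104. R^2 = 1 - 267/(104) = -163/104.

-163/104


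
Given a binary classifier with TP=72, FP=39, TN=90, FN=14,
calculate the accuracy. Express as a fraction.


Accuracy = (TP + TN) / (TP + TN + FP + FN) = (72 + 90) / 215 = 162/215.

162/215


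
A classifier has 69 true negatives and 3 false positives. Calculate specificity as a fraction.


Specificity = TN / (TN + FP) = 69 / 72 = 23/24.

23/24


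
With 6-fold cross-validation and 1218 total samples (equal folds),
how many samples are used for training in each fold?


Each validation fold has 1218/6 = 203 samples. Training set = 1218 - 203 = 1015.

1015


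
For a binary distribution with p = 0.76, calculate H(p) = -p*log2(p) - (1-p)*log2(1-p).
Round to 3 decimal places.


H = -0.76*log2(0.76) - 0.24*log2(0.24) = 0.795.

0.795


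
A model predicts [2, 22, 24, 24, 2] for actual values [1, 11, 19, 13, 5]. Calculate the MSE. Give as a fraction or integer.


MSE = (1/5) * ((1-2)^2=1 + (11-22)^2=121 + (19-24)^2=25 + (13-24)^2=121 + (5-2)^2=9). Sum = 277. MSE = 277/5.

277/5


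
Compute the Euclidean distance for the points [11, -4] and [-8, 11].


d = sqrt(sum of squared differences). (11--8)^2=361, (-4-11)^2=225. Sum = 586.

sqrt(586)


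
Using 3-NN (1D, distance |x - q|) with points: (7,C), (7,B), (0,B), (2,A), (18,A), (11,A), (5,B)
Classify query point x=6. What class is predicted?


Distances: |7-6|=1, |7-6|=1, |0-6|=6, |2-6|=4, |18-6|=12, |11-6|=5, |5-6|=1. 3 nearest: (7,B), (5,B), (7,C). Counts: {'B': 2, 'C': 1}. Majority class: B.

B


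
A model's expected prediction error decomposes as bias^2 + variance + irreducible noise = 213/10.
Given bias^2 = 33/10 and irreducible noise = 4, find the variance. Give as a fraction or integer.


Total error = bias^2 + variance + irreducible noise. So variance = 213/10 - 33/10 - 4 = 14.

14


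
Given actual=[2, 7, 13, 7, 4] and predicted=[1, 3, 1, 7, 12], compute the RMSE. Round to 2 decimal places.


MSE = 45.0000. RMSE = sqrt(45.0000) = 6.71.

6.71


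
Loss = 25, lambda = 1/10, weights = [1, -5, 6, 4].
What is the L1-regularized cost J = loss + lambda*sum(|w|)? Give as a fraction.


L1 norm = sum(|w|) = 16. J = 25 + 1/10 * 16 = 133/5.

133/5


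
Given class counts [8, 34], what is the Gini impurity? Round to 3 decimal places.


Total = 42. Proportions: 8/42, 34/42. sum(p_i^2) = 0.6916. Gini = 1 - 0.6916 = 0.3084, which rounds to 0.308.

0.308


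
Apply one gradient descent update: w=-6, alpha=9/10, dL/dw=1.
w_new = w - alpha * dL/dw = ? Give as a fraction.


w_new = -6 - 9/10 * 1 = -6 - 9/10 = -69/10.

-69/10


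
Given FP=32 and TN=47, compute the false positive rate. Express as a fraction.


FPR = FP / (FP + TN) = 32 / 79 = 32/79.

32/79


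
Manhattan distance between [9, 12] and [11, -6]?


d = sum of absolute differences: |9-11|=2 + |12--6|=18 = 20.

20


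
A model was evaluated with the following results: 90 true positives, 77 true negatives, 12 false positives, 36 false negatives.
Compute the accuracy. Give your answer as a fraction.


Accuracy = (TP + TN) / (TP + TN + FP + FN) = (90 + 77) / 215 = 167/215.

167/215


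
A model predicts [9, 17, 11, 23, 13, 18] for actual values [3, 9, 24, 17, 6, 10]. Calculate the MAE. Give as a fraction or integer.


MAE = (1/6) * (|3-9|=6 + |9-17|=8 + |24-11|=13 + |17-23|=6 + |6-13|=7 + |10-18|=8). Sum = 48. MAE = 8.

8


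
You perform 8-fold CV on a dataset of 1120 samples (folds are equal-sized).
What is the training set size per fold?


Each validation fold has 1120/8 = 140 samples. Training set = 1120 - 140 = 980.

980


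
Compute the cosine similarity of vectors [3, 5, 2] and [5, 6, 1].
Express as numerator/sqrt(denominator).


dot = 47. |a|^2 = 38, |b|^2 = 62. cos = 47/sqrt(2356).

47/sqrt(2356)


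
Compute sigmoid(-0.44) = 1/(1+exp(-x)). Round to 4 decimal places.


sigma(-0.44) = 1/(1+e^(0.44)) = 1/(1+1.552707) = 1/2.552707 = 0.3917.

0.3917


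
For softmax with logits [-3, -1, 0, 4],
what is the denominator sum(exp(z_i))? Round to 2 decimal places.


Denom = e^-3=0.0498 + e^-1=0.3679 + e^0=1.0000 + e^4=54.5982. Sum = 56.0159, which rounds to 56.02.

56.02


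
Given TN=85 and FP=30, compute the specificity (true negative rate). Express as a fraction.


Specificity = TN / (TN + FP) = 85 / 115 = 17/23.

17/23


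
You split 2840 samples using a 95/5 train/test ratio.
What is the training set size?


Test set = 2840 * 5% = 142. Training set = 2840 - 142 = 2698.

2698


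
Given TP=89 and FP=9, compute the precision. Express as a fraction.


Precision = TP / (TP + FP) = 89 / 98 = 89/98.

89/98


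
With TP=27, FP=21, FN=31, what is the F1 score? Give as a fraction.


Precision = 27/48 = 9/16. Recall = 27/58 = 27/58. F1 = 2*P*R/(P+R) = 27/53.

27/53


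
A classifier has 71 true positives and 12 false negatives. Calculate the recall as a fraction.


Recall = TP / (TP + FN) = 71 / 83 = 71/83.

71/83


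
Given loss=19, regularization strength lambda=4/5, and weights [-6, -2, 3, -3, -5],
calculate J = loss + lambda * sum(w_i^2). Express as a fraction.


L2 sq norm = sum(w^2) = 83. J = 19 + 4/5 * 83 = 427/5.

427/5


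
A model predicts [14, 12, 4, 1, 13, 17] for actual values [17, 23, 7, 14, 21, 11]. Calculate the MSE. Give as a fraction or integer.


MSE = (1/6) * ((17-14)^2=9 + (23-12)^2=121 + (7-4)^2=9 + (14-1)^2=169 + (21-13)^2=64 + (11-17)^2=36). Sum = 408. MSE = 68.

68


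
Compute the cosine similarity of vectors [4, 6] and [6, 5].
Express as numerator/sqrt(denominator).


dot = 54. |a|^2 = 52, |b|^2 = 61. cos = 54/sqrt(3172).

54/sqrt(3172)


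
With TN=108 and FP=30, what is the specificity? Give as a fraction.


Specificity = TN / (TN + FP) = 108 / 138 = 18/23.

18/23


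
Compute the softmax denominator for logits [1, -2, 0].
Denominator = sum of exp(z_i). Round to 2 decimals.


Denom = e^1=2.7183 + e^-2=0.1353 + e^0=1.0000. Sum = 3.8536, which rounds to 3.85.

3.85


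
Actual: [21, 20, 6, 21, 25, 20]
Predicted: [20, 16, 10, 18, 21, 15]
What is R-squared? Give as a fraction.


Mean(y) = 113/6. SS_res = 83. SS_tot = 1289/6. R^2 = 1 - 83/(1289/6) = 791/1289.

791/1289


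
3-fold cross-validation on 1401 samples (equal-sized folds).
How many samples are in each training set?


Each validation fold has 1401/3 = 467 samples. Training set = 1401 - 467 = 934.

934


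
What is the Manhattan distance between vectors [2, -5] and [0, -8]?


d = sum of absolute differences: |2-0|=2 + |-5--8|=3 = 5.

5


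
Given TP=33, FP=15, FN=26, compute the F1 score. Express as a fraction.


Precision = 33/48 = 11/16. Recall = 33/59 = 33/59. F1 = 2*P*R/(P+R) = 66/107.

66/107


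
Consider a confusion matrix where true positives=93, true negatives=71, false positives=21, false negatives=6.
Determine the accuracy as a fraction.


Accuracy = (TP + TN) / (TP + TN + FP + FN) = (93 + 71) / 191 = 164/191.

164/191


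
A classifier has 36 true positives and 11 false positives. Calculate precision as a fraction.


Precision = TP / (TP + FP) = 36 / 47 = 36/47.

36/47


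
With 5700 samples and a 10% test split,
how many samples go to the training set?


Test set = 5700 * 10% = 570. Training set = 5700 - 570 = 5130.

5130


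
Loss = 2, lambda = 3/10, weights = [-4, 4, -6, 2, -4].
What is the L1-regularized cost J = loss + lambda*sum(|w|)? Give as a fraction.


L1 norm = sum(|w|) = 20. J = 2 + 3/10 * 20 = 8.

8


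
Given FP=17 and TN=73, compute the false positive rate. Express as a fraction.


FPR = FP / (FP + TN) = 17 / 90 = 17/90.

17/90


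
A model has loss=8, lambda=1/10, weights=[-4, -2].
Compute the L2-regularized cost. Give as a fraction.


L2 sq norm = sum(w^2) = 20. J = 8 + 1/10 * 20 = 10.

10


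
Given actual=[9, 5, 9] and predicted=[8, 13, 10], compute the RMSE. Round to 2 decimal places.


MSE = 22.0000. RMSE = sqrt(22.0000) = 4.69.

4.69


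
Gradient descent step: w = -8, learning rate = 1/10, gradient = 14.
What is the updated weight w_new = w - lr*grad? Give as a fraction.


w_new = -8 - 1/10 * 14 = -8 - 7/5 = -47/5.

-47/5


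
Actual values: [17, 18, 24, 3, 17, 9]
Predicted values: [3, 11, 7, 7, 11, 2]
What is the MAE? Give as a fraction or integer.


MAE = (1/6) * (|17-3|=14 + |18-11|=7 + |24-7|=17 + |3-7|=4 + |17-11|=6 + |9-2|=7). Sum = 55. MAE = 55/6.

55/6


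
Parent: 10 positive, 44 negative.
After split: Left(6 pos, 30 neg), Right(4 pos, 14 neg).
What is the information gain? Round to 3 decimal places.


H(parent) = 0.6913. H(left) = 0.6500, H(right) = 0.7642. Weighted = (36/54)*0.6500 + (18/54)*0.7642 = 0.6881. IG = 0.6913 - 0.6881 = 0.0032, which rounds to 0.003.

0.003


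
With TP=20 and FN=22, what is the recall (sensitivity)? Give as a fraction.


Recall = TP / (TP + FN) = 20 / 42 = 10/21.

10/21


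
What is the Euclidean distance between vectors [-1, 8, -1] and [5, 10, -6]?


d = sqrt(sum of squared differences). (-1-5)^2=36, (8-10)^2=4, (-1--6)^2=25. Sum = 65.

sqrt(65)


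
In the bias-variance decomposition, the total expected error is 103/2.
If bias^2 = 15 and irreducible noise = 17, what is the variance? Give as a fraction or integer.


Total error = bias^2 + variance + irreducible noise. So variance = 103/2 - 15 - 17 = 39/2.

39/2


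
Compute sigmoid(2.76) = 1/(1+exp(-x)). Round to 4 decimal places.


sigma(2.76) = 1/(1+e^(-2.76)) = 1/(1+0.063292) = 1/1.063292 = 0.9405.

0.9405


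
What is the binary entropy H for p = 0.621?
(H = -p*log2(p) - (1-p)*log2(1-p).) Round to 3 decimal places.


H = -0.621*log2(0.621) - 0.379*log2(0.379) = 0.957.

0.957


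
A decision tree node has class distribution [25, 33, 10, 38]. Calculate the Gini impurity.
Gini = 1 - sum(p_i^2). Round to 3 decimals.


Total = 106. Proportions: 25/106, 33/106, 10/106, 38/106. sum(p_i^2) = 0.2900. Gini = 1 - 0.2900 = 0.7100, which rounds to 0.710.

0.710


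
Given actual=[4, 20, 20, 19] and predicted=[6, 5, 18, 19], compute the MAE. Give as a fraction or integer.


MAE = (1/4) * (|4-6|=2 + |20-5|=15 + |20-18|=2 + |19-19|=0). Sum = 19. MAE = 19/4.

19/4


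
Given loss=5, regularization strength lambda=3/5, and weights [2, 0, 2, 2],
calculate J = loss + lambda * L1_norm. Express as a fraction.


L1 norm = sum(|w|) = 6. J = 5 + 3/5 * 6 = 43/5.

43/5


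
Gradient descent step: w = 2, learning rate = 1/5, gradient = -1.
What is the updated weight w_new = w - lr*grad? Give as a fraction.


w_new = 2 - 1/5 * -1 = 2 - -1/5 = 11/5.

11/5


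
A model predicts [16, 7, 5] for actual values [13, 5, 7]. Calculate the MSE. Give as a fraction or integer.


MSE = (1/3) * ((13-16)^2=9 + (5-7)^2=4 + (7-5)^2=4). Sum = 17. MSE = 17/3.

17/3


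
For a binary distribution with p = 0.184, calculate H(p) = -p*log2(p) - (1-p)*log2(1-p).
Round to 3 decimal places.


H = -0.184*log2(0.184) - 0.816*log2(0.816) = 0.689.

0.689


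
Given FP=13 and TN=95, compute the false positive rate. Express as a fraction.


FPR = FP / (FP + TN) = 13 / 108 = 13/108.

13/108


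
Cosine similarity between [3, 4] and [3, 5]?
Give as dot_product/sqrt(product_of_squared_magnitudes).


dot = 29. |a|^2 = 25, |b|^2 = 34. cos = 29/sqrt(850).

29/sqrt(850)


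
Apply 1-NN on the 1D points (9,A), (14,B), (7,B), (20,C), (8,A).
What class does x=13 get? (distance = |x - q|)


Distances: |9-13|=4, |14-13|=1, |7-13|=6, |20-13|=7, |8-13|=5. 1 nearest: (14,B). Counts: {'B': 1}. Majority class: B.

B


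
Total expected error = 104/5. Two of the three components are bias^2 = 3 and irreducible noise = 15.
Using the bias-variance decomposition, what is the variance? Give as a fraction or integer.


Total error = bias^2 + variance + irreducible noise. So variance = 104/5 - 3 - 15 = 14/5.

14/5


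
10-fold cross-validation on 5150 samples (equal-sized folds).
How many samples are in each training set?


Each validation fold has 5150/10 = 515 samples. Training set = 5150 - 515 = 4635.

4635


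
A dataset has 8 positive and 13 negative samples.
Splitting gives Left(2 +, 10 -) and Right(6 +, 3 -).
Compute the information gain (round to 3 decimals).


H(parent) = 0.9587. H(left) = 0.6500, H(right) = 0.9183. Weighted = (12/21)*0.6500 + (9/21)*0.9183 = 0.7650. IG = 0.9587 - 0.7650 = 0.1937, which rounds to 0.194.

0.194


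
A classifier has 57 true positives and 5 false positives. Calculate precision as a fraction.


Precision = TP / (TP + FP) = 57 / 62 = 57/62.

57/62


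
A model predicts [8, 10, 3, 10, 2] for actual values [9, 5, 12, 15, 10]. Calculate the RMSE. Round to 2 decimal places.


MSE = 39.2000. RMSE = sqrt(39.2000) = 6.26.

6.26


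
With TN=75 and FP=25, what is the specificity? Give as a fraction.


Specificity = TN / (TN + FP) = 75 / 100 = 3/4.

3/4


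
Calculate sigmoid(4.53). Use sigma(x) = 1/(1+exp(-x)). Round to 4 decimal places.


sigma(4.53) = 1/(1+e^(-4.53)) = 1/(1+0.010781) = 1/1.010781 = 0.9893.

0.9893


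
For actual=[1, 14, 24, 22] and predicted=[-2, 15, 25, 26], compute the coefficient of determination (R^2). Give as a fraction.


Mean(y) = 61/4. SS_res = 27. SS_tot = 1307/4. R^2 = 1 - 27/(1307/4) = 1199/1307.

1199/1307


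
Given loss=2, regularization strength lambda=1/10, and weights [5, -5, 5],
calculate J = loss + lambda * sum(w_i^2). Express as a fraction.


L2 sq norm = sum(w^2) = 75. J = 2 + 1/10 * 75 = 19/2.

19/2


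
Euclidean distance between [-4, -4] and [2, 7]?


d = sqrt(sum of squared differences). (-4-2)^2=36, (-4-7)^2=121. Sum = 157.

sqrt(157)


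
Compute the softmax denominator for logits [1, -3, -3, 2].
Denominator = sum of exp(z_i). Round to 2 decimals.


Denom = e^1=2.7183 + e^-3=0.0498 + e^-3=0.0498 + e^2=7.3891. Sum = 10.2070, which rounds to 10.21.

10.21


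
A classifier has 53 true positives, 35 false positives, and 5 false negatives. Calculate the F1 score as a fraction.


Precision = 53/88 = 53/88. Recall = 53/58 = 53/58. F1 = 2*P*R/(P+R) = 53/73.

53/73


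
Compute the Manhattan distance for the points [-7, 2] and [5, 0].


d = sum of absolute differences: |-7-5|=12 + |2-0|=2 = 14.

14


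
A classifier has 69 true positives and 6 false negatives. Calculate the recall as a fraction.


Recall = TP / (TP + FN) = 69 / 75 = 23/25.

23/25


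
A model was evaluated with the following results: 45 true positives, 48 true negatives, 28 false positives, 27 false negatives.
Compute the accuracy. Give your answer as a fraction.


Accuracy = (TP + TN) / (TP + TN + FP + FN) = (45 + 48) / 148 = 93/148.

93/148


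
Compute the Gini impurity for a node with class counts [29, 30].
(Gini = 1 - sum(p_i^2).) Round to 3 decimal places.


Total = 59. Proportions: 29/59, 30/59. sum(p_i^2) = 0.5001. Gini = 1 - 0.5001 = 0.4999, which rounds to 0.500.

0.500


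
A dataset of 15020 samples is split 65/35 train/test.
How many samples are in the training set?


Test set = 15020 * 35% = 5257. Training set = 15020 - 5257 = 9763.

9763


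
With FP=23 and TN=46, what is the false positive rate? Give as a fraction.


FPR = FP / (FP + TN) = 23 / 69 = 1/3.

1/3


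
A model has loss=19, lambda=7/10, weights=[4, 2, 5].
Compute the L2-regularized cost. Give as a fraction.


L2 sq norm = sum(w^2) = 45. J = 19 + 7/10 * 45 = 101/2.

101/2


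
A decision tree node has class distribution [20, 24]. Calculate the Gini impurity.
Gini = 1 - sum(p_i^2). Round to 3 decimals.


Total = 44. Proportions: 20/44, 24/44. sum(p_i^2) = 0.5041. Gini = 1 - 0.5041 = 0.4959, which rounds to 0.496.

0.496


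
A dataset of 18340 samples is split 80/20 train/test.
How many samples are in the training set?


Test set = 18340 * 20% = 3668. Training set = 18340 - 3668 = 14672.

14672


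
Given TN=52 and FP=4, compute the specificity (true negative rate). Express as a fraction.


Specificity = TN / (TN + FP) = 52 / 56 = 13/14.

13/14


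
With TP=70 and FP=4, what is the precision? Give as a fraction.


Precision = TP / (TP + FP) = 70 / 74 = 35/37.

35/37


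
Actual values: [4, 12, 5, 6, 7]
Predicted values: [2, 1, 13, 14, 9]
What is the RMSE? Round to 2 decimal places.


MSE = 51.4000. RMSE = sqrt(51.4000) = 7.17.

7.17


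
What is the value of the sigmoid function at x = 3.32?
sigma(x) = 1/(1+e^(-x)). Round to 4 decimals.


sigma(3.32) = 1/(1+e^(-3.32)) = 1/(1+0.036153) = 1/1.036153 = 0.9651.

0.9651


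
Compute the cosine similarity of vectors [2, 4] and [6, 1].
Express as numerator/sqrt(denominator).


dot = 16. |a|^2 = 20, |b|^2 = 37. cos = 16/sqrt(740).

16/sqrt(740)


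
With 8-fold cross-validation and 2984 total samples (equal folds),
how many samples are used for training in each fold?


Each validation fold has 2984/8 = 373 samples. Training set = 2984 - 373 = 2611.

2611


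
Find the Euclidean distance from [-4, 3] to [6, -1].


d = sqrt(sum of squared differences). (-4-6)^2=100, (3--1)^2=16. Sum = 116.

sqrt(116)


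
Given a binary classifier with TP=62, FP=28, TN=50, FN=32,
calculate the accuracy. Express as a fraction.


Accuracy = (TP + TN) / (TP + TN + FP + FN) = (62 + 50) / 172 = 28/43.

28/43


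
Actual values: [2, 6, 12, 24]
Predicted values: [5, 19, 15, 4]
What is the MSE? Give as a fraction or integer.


MSE = (1/4) * ((2-5)^2=9 + (6-19)^2=169 + (12-15)^2=9 + (24-4)^2=400). Sum = 587. MSE = 587/4.

587/4


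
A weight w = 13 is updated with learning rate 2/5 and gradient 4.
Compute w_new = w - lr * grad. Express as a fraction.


w_new = 13 - 2/5 * 4 = 13 - 8/5 = 57/5.

57/5


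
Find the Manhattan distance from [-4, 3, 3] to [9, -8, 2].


d = sum of absolute differences: |-4-9|=13 + |3--8|=11 + |3-2|=1 = 25.

25


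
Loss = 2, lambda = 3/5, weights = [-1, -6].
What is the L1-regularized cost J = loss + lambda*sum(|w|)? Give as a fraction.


L1 norm = sum(|w|) = 7. J = 2 + 3/5 * 7 = 31/5.

31/5


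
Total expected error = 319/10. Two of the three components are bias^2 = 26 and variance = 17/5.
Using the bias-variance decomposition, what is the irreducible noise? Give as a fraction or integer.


Total error = bias^2 + variance + irreducible noise. So irreducible noise = 319/10 - 26 - 17/5 = 5/2.

5/2


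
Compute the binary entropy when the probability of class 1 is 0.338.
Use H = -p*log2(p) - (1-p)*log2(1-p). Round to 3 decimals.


H = -0.338*log2(0.338) - 0.662*log2(0.662) = 0.923.

0.923


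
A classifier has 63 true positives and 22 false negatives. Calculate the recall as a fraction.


Recall = TP / (TP + FN) = 63 / 85 = 63/85.

63/85


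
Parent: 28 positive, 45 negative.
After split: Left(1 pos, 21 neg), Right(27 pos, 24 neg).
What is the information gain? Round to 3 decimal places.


H(parent) = 0.9605. H(left) = 0.2668, H(right) = 0.9975. Weighted = (22/73)*0.2668 + (51/73)*0.9975 = 0.7773. IG = 0.9605 - 0.7773 = 0.1832, which rounds to 0.183.

0.183


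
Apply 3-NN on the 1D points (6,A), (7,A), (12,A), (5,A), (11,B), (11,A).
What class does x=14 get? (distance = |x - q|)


Distances: |6-14|=8, |7-14|=7, |12-14|=2, |5-14|=9, |11-14|=3, |11-14|=3. 3 nearest: (12,A), (11,A), (11,B). Counts: {'A': 2, 'B': 1}. Majority class: A.

A


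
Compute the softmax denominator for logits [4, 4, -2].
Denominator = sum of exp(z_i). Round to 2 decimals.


Denom = e^4=54.5982 + e^4=54.5982 + e^-2=0.1353. Sum = 109.3317, which rounds to 109.33.

109.33


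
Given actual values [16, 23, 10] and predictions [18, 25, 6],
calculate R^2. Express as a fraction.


Mean(y) = 49/3. SS_res = 24. SS_tot = 254/3. R^2 = 1 - 24/(254/3) = 91/127.

91/127


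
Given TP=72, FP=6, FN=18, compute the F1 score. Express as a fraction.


Precision = 72/78 = 12/13. Recall = 72/90 = 4/5. F1 = 2*P*R/(P+R) = 6/7.

6/7


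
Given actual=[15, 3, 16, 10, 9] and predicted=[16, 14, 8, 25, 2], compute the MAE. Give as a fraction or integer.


MAE = (1/5) * (|15-16|=1 + |3-14|=11 + |16-8|=8 + |10-25|=15 + |9-2|=7). Sum = 42. MAE = 42/5.

42/5


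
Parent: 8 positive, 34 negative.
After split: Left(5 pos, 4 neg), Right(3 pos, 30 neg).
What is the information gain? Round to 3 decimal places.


H(parent) = 0.7025. H(left) = 0.9911, H(right) = 0.4395. Weighted = (9/42)*0.9911 + (33/42)*0.4395 = 0.5577. IG = 0.7025 - 0.5577 = 0.1448, which rounds to 0.145.

0.145


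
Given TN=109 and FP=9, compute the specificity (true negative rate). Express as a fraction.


Specificity = TN / (TN + FP) = 109 / 118 = 109/118.

109/118


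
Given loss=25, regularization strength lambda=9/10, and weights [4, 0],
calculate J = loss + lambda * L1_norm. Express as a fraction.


L1 norm = sum(|w|) = 4. J = 25 + 9/10 * 4 = 143/5.

143/5


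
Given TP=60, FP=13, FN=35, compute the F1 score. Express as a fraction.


Precision = 60/73 = 60/73. Recall = 60/95 = 12/19. F1 = 2*P*R/(P+R) = 5/7.

5/7


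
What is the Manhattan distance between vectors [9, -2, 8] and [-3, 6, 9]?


d = sum of absolute differences: |9--3|=12 + |-2-6|=8 + |8-9|=1 = 21.

21


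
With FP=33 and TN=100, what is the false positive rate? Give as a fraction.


FPR = FP / (FP + TN) = 33 / 133 = 33/133.

33/133


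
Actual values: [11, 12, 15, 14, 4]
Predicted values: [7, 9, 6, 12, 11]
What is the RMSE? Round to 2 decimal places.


MSE = 31.8000. RMSE = sqrt(31.8000) = 5.64.

5.64


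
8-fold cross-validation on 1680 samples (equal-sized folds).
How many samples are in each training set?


Each validation fold has 1680/8 = 210 samples. Training set = 1680 - 210 = 1470.

1470


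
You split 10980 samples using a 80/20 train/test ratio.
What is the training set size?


Test set = 10980 * 20% = 2196. Training set = 10980 - 2196 = 8784.

8784


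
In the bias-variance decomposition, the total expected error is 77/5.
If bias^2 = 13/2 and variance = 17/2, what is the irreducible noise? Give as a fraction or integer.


Total error = bias^2 + variance + irreducible noise. So irreducible noise = 77/5 - 13/2 - 17/2 = 2/5.

2/5


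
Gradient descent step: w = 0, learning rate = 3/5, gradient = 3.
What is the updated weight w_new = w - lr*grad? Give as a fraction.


w_new = 0 - 3/5 * 3 = 0 - 9/5 = -9/5.

-9/5


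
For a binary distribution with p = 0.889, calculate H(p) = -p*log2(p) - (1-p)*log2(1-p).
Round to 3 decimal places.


H = -0.889*log2(0.889) - 0.111*log2(0.111) = 0.503.

0.503


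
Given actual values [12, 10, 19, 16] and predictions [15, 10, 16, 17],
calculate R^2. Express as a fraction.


Mean(y) = 57/4. SS_res = 19. SS_tot = 195/4. R^2 = 1 - 19/(195/4) = 119/195.

119/195


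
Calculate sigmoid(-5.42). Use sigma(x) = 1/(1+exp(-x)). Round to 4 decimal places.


sigma(-5.42) = 1/(1+e^(5.42)) = 1/(1+225.879123) = 1/226.879123 = 0.0044.

0.0044


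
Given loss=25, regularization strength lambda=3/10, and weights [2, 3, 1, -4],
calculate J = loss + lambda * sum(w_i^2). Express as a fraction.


L2 sq norm = sum(w^2) = 30. J = 25 + 3/10 * 30 = 34.

34


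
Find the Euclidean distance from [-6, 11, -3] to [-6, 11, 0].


d = sqrt(sum of squared differences). (-6--6)^2=0, (11-11)^2=0, (-3-0)^2=9. Sum = 9.

3


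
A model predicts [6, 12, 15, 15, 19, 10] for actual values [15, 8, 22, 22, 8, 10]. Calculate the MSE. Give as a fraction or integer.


MSE = (1/6) * ((15-6)^2=81 + (8-12)^2=16 + (22-15)^2=49 + (22-15)^2=49 + (8-19)^2=121 + (10-10)^2=0). Sum = 316. MSE = 158/3.

158/3


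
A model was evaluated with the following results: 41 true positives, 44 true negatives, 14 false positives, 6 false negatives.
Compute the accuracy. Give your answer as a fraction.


Accuracy = (TP + TN) / (TP + TN + FP + FN) = (41 + 44) / 105 = 17/21.

17/21


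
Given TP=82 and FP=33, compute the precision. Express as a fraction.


Precision = TP / (TP + FP) = 82 / 115 = 82/115.

82/115


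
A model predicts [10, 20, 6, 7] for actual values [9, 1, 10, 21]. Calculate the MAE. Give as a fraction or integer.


MAE = (1/4) * (|9-10|=1 + |1-20|=19 + |10-6|=4 + |21-7|=14). Sum = 38. MAE = 19/2.

19/2


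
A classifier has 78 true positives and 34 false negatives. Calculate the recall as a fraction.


Recall = TP / (TP + FN) = 78 / 112 = 39/56.

39/56


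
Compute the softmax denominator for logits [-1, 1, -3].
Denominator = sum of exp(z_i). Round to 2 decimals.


Denom = e^-1=0.3679 + e^1=2.7183 + e^-3=0.0498. Sum = 3.1360, which rounds to 3.14.

3.14


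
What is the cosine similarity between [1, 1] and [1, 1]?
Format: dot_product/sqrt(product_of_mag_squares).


dot = 2. |a|^2 = 2, |b|^2 = 2. cos = 2/sqrt(4).

2/sqrt(4)


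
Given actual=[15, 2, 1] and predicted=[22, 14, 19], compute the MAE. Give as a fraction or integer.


MAE = (1/3) * (|15-22|=7 + |2-14|=12 + |1-19|=18). Sum = 37. MAE = 37/3.

37/3


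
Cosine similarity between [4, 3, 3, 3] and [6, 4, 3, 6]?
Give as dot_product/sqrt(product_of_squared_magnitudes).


dot = 63. |a|^2 = 43, |b|^2 = 97. cos = 63/sqrt(4171).

63/sqrt(4171)


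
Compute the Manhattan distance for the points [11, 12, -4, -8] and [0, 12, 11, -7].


d = sum of absolute differences: |11-0|=11 + |12-12|=0 + |-4-11|=15 + |-8--7|=1 = 27.

27


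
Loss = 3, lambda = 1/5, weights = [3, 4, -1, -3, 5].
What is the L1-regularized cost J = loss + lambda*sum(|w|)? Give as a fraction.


L1 norm = sum(|w|) = 16. J = 3 + 1/5 * 16 = 31/5.

31/5


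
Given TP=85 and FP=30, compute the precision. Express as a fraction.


Precision = TP / (TP + FP) = 85 / 115 = 17/23.

17/23


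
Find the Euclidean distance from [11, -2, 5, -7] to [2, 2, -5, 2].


d = sqrt(sum of squared differences). (11-2)^2=81, (-2-2)^2=16, (5--5)^2=100, (-7-2)^2=81. Sum = 278.

sqrt(278)


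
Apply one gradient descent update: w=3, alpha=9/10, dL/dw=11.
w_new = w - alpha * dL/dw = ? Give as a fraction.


w_new = 3 - 9/10 * 11 = 3 - 99/10 = -69/10.

-69/10


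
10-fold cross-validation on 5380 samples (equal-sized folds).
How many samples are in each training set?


Each validation fold has 5380/10 = 538 samples. Training set = 5380 - 538 = 4842.

4842


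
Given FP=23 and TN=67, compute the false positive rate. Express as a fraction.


FPR = FP / (FP + TN) = 23 / 90 = 23/90.

23/90


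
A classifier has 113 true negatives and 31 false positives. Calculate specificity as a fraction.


Specificity = TN / (TN + FP) = 113 / 144 = 113/144.

113/144


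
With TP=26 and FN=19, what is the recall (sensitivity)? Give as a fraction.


Recall = TP / (TP + FN) = 26 / 45 = 26/45.

26/45


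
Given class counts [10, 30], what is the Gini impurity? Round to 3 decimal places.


Total = 40. Proportions: 10/40, 30/40. sum(p_i^2) = 0.6250. Gini = 1 - 0.6250 = 0.3750, which rounds to 0.375.

0.375


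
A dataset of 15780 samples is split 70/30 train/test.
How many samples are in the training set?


Test set = 15780 * 30% = 4734. Training set = 15780 - 4734 = 11046.

11046


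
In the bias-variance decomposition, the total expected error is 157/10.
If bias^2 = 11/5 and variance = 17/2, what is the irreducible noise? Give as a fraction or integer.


Total error = bias^2 + variance + irreducible noise. So irreducible noise = 157/10 - 11/5 - 17/2 = 5.

5


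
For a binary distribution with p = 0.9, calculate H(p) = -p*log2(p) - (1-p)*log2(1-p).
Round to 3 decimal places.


H = -0.9*log2(0.9) - 0.1*log2(0.1) = 0.469.

0.469


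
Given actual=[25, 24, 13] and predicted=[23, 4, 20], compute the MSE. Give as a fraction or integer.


MSE = (1/3) * ((25-23)^2=4 + (24-4)^2=400 + (13-20)^2=49). Sum = 453. MSE = 151.

151


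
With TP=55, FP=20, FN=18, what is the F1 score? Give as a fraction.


Precision = 55/75 = 11/15. Recall = 55/73 = 55/73. F1 = 2*P*R/(P+R) = 55/74.

55/74


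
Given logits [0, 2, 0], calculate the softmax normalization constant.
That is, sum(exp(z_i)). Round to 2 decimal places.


Denom = e^0=1.0000 + e^2=7.3891 + e^0=1.0000. Sum = 9.3891, which rounds to 9.39.

9.39


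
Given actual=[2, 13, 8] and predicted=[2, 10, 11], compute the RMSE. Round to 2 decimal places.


MSE = 6.0000. RMSE = sqrt(6.0000) = 2.45.

2.45


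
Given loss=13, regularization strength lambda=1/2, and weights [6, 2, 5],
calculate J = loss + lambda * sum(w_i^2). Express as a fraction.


L2 sq norm = sum(w^2) = 65. J = 13 + 1/2 * 65 = 91/2.

91/2


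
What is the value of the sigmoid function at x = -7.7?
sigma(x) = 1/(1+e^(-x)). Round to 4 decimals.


sigma(-7.7) = 1/(1+e^(7.7)) = 1/(1+2208.347992) = 1/2209.347992 = 0.0005.

0.0005


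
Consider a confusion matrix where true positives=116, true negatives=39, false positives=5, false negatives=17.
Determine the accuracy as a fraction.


Accuracy = (TP + TN) / (TP + TN + FP + FN) = (116 + 39) / 177 = 155/177.

155/177


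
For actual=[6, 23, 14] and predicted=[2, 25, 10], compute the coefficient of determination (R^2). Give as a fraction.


Mean(y) = 43/3. SS_res = 36. SS_tot = 434/3. R^2 = 1 - 36/(434/3) = 163/217.

163/217


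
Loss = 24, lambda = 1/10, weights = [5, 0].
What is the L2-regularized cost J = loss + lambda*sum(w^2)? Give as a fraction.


L2 sq norm = sum(w^2) = 25. J = 24 + 1/10 * 25 = 53/2.

53/2


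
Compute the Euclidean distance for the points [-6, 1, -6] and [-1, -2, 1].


d = sqrt(sum of squared differences). (-6--1)^2=25, (1--2)^2=9, (-6-1)^2=49. Sum = 83.

sqrt(83)


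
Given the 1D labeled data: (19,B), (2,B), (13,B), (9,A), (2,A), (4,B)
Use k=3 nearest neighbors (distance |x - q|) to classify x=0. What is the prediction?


Distances: |19-0|=19, |2-0|=2, |13-0|=13, |9-0|=9, |2-0|=2, |4-0|=4. 3 nearest: (2,A), (2,B), (4,B). Counts: {'A': 1, 'B': 2}. Majority class: B.

B


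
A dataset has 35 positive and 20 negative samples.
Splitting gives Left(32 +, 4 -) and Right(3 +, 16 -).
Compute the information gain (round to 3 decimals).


H(parent) = 0.9457. H(left) = 0.5033, H(right) = 0.6292. Weighted = (36/55)*0.5033 + (19/55)*0.6292 = 0.5468. IG = 0.9457 - 0.5468 = 0.3989, which rounds to 0.399.

0.399


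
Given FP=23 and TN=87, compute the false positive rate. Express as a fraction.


FPR = FP / (FP + TN) = 23 / 110 = 23/110.

23/110


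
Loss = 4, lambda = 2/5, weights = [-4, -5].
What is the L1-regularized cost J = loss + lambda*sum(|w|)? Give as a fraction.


L1 norm = sum(|w|) = 9. J = 4 + 2/5 * 9 = 38/5.

38/5


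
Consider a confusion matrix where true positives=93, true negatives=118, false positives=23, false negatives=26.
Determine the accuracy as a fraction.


Accuracy = (TP + TN) / (TP + TN + FP + FN) = (93 + 118) / 260 = 211/260.

211/260


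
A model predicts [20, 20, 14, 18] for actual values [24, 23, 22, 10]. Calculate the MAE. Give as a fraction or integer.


MAE = (1/4) * (|24-20|=4 + |23-20|=3 + |22-14|=8 + |10-18|=8). Sum = 23. MAE = 23/4.

23/4


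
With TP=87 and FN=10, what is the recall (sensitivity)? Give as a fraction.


Recall = TP / (TP + FN) = 87 / 97 = 87/97.

87/97


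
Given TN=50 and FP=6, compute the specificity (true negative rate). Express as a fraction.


Specificity = TN / (TN + FP) = 50 / 56 = 25/28.

25/28


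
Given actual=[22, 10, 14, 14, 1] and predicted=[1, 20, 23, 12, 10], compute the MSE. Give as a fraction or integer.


MSE = (1/5) * ((22-1)^2=441 + (10-20)^2=100 + (14-23)^2=81 + (14-12)^2=4 + (1-10)^2=81). Sum = 707. MSE = 707/5.

707/5


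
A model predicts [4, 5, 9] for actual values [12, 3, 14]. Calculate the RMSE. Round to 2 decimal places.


MSE = 31.0000. RMSE = sqrt(31.0000) = 5.57.

5.57


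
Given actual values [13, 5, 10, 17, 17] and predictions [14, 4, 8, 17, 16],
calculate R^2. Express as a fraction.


Mean(y) = 62/5. SS_res = 7. SS_tot = 516/5. R^2 = 1 - 7/(516/5) = 481/516.

481/516


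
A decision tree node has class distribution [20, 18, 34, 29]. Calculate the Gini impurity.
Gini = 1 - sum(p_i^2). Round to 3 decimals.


Total = 101. Proportions: 20/101, 18/101, 34/101, 29/101. sum(p_i^2) = 0.2667. Gini = 1 - 0.2667 = 0.7333, which rounds to 0.733.

0.733
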